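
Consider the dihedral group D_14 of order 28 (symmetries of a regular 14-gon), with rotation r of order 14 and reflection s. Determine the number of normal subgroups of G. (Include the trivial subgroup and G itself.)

7

G has 28 subgroups. Checking conjugation-invariance by order — order 1: 1/1 normal; order 2: 1/15 normal; order 4: 0/7 normal; order 7: 1/1 normal; order 14: 3/3 normal; order 28: 1/1 normal.
Total normal subgroups: 7.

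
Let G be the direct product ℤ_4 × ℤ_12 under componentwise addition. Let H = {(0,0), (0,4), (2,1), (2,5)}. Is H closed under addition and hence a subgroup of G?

(2,5) ∈ H but its inverse (2,7) ∉ H, so H is not a subgroup.

No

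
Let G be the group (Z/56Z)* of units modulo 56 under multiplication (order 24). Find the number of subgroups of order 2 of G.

|G| = 24 and 2 | 24, so subgroups of order 2 are possible by Lagrange.
The subgroups of order 2 are: {1, 13}; {1, 15}; {1, 27}; {1, 29}; … (7 in all).
So G has 7 subgroups of order 2.

7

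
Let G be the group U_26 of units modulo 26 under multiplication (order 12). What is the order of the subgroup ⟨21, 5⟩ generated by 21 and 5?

4

|⟨21⟩| = 4 and |⟨5⟩| = 4, so |H| is a multiple of lcm(4, 4) = 4 and divides |G| = 12.
Closing under the operation: H = {1, 5, 21, 25}, so |H| = 4.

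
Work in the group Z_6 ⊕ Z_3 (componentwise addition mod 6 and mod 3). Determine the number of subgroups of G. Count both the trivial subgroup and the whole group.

12

|G| = 18, so by Lagrange every subgroup order divides 18. Divisors: 1, 2, 3, 6, 9, 18.
Subgroups by order — order 1: 1; order 2: 1; order 3: 4; order 6: 4; order 9: 1; order 18: 1.
Total: 1 + 1 + 4 + 4 + 1 + 1 = 12.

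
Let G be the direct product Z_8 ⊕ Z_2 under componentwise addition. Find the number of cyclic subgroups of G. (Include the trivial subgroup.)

Each element a generates a cyclic subgroup ⟨a⟩; distinct elements may generate the same one (a cyclic group of order d has φ(d) generators).
Cyclic subgroups by order — order 1: 1; order 2: 3; order 4: 2; order 8: 2.
Total: 8.

8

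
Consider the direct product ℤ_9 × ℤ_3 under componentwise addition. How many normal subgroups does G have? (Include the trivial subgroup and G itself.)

10

G is abelian, so every subgroup is normal.
G has 10 subgroups in total, hence 10 normal subgroups.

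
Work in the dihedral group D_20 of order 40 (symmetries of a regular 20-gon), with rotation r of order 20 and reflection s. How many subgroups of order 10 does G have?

5

|G| = 40 and 10 | 40, so subgroups of order 10 are possible by Lagrange.
The subgroups of order 10 are: {e, r^2, r^4, r^6, r^8, r^10, r^12, r^14, r^16, r^18}; {e, r^4, r^8, r^12, r^16, r^2s, r^6s, r^10s, r^14s, r^18s}; {e, r^4, r^8, r^12, r^16, r^3s, r^7s, r^11s, r^15s, r^19s}; {e, r^4, r^8, r^12, r^16, s, r^4s, r^8s, r^12s, r^16s}; … (5 in all).
So G has 5 subgroups of order 10.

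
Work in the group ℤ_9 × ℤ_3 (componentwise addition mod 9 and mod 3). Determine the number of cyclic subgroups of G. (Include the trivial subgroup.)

Group the elements of G by the cyclic subgroup they generate; each cyclic subgroup of order d accounts for φ(d) elements.
Cyclic subgroups by order — order 1: 1; order 3: 4; order 9: 3.
Total: 8.

8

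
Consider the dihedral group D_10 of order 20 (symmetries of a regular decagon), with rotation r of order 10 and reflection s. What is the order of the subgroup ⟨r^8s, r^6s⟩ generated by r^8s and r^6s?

10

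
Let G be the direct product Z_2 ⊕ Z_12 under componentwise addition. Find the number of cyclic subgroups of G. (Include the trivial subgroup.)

12

Group the elements of G by the cyclic subgroup they generate; each cyclic subgroup of order d accounts for φ(d) elements.
Cyclic subgroups by order — order 1: 1; order 2: 3; order 3: 1; order 4: 2; order 6: 3; order 12: 2.
Total: 12.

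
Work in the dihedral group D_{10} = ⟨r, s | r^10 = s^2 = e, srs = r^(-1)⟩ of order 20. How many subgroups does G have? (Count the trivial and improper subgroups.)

|G| = 20, so by Lagrange every subgroup order divides 20. Divisors: 1, 2, 4, 5, 10, 20.
Subgroups by order — order 1: 1; order 2: 11; order 4: 5; order 5: 1; order 10: 3; order 20: 1.
Total: 1 + 11 + 5 + 1 + 3 + 1 = 22.

22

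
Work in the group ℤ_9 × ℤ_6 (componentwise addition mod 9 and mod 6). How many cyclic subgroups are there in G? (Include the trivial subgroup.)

16

Group the elements of G by the cyclic subgroup they generate; each cyclic subgroup of order d accounts for φ(d) elements.
Cyclic subgroups by order — order 1: 1; order 2: 1; order 3: 4; order 6: 4; order 9: 3; order 18: 3.
Total: 16.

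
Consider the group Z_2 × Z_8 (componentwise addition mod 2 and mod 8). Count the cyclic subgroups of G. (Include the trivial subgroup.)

8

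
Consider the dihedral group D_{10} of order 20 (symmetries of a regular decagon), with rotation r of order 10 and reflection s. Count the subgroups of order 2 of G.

|G| = 20 and 2 | 20, so subgroups of order 2 are possible by Lagrange.
The subgroups of order 2 are: {e, r^2s}; {e, r^3s}; {e, r^4s}; {e, r^5}; … (11 in all).
So G has 11 subgroups of order 2.

11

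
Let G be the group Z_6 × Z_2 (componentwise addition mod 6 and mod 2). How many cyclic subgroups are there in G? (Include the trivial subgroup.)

A cyclic subgroup of order d is generated by each of its φ(d) elements of order d, so the cyclic subgroups of order d number (#elements of order d)/φ(d).
Cyclic subgroups by order — order 1: 1; order 2: 3; order 3: 1; order 6: 3.
Total: 8.

8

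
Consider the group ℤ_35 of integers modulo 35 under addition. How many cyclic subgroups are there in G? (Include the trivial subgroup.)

Group the elements of G by the cyclic subgroup they generate; each cyclic subgroup of order d accounts for φ(d) elements.
Cyclic subgroups by order — order 1: 1; order 5: 1; order 7: 1; order 35: 1.
Total: 4.

4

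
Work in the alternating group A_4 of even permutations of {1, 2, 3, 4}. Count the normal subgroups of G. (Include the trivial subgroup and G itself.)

3

G has 10 subgroups. Checking conjugation-invariance by order — order 1: 1/1 normal; order 2: 0/3 normal; order 3: 0/4 normal; order 4: 1/1 normal; order 12: 1/1 normal.
Total normal subgroups: 3.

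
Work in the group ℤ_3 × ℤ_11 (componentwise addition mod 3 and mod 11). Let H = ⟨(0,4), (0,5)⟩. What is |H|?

11

|⟨(0,4)⟩| = 11 and |⟨(0,5)⟩| = 11, so |H| is a multiple of lcm(11, 11) = 11 and divides |G| = 33.
Closing under the operation: H = {(0,0), (0,1), (0,2), (0,3), (0,4), (0,5), (0,6), (0,7), (0,8), (0,9), (0,10)}, so |H| = 11.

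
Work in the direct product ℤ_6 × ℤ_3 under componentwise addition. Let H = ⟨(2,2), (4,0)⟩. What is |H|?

|⟨(2,2)⟩| = 3 and |⟨(4,0)⟩| = 3, so |H| is a multiple of lcm(3, 3) = 3 and divides |G| = 18.
Closing under the operation: H = {(0,0), (0,1), (0,2), (2,0), (2,1), (2,2), (4,0), (4,1), (4,2)}, so |H| = 9.

9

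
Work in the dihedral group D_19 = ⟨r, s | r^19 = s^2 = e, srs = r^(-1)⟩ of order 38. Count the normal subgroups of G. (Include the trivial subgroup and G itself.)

3

G has 22 subgroups. Checking conjugation-invariance by order — order 1: 1/1 normal; order 2: 0/19 normal; order 19: 1/1 normal; order 38: 1/1 normal.
Total normal subgroups: 3.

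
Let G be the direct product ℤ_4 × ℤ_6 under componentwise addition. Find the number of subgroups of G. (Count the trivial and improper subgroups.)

16

|G| = 24, so by Lagrange every subgroup order divides 24. Divisors: 1, 2, 3, 4, 6, 8, 12, 24.
Subgroups by order — order 1: 1; order 2: 3; order 3: 1; order 4: 3; order 6: 3; order 8: 1; order 12: 3; order 24: 1.
Total: 1 + 3 + 1 + 3 + 3 + 1 + 3 + 1 = 16.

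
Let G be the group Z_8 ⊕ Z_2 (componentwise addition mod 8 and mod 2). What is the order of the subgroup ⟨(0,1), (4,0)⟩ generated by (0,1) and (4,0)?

|⟨(0,1)⟩| = 2 and |⟨(4,0)⟩| = 2, so |H| is a multiple of lcm(2, 2) = 2 and divides |G| = 16.
Closing under the operation: H = {(0,0), (0,1), (4,0), (4,1)}, so |H| = 4.

4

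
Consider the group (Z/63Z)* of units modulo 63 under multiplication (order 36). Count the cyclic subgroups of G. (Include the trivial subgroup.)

20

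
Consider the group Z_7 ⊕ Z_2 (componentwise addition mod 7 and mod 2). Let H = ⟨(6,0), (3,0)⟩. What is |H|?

7

|⟨(6,0)⟩| = 7 and |⟨(3,0)⟩| = 7, so |H| is a multiple of lcm(7, 7) = 7 and divides |G| = 14.
Closing under the operation: H = {(0,0), (1,0), (2,0), (3,0), (4,0), (5,0), (6,0)}, so |H| = 7.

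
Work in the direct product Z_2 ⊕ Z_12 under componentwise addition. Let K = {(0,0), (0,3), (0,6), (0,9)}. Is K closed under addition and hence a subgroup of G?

Yes

|K| = 4 divides |G| = 24, consistent with Lagrange.
K contains the identity, every element's inverse is in K, and K is closed under +: it is a subgroup.
In fact K = ⟨(0,3)⟩.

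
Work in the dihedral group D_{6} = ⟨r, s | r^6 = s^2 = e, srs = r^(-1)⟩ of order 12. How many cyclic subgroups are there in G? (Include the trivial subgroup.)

Each element a generates a cyclic subgroup ⟨a⟩; distinct elements may generate the same one (a cyclic group of order d has φ(d) generators).
Cyclic subgroups by order — order 1: 1; order 2: 7; order 3: 1; order 6: 1.
Total: 10.

10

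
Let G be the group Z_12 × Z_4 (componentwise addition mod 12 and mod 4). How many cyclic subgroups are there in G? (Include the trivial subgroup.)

20

A cyclic subgroup of order d is generated by each of its φ(d) elements of order d, so the cyclic subgroups of order d number (#elements of order d)/φ(d).
Cyclic subgroups by order — order 1: 1; order 2: 3; order 3: 1; order 4: 6; order 6: 3; order 12: 6.
Total: 20.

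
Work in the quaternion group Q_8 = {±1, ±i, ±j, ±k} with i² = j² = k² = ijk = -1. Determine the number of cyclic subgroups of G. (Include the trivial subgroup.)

5

A cyclic subgroup of order d is generated by each of its φ(d) elements of order d, so the cyclic subgroups of order d number (#elements of order d)/φ(d).
Cyclic subgroups by order — order 1: 1; order 2: 1; order 4: 3.
Total: 5.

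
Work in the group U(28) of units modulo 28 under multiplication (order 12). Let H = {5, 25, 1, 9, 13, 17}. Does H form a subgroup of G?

Yes

|H| = 6 divides |G| = 12, consistent with Lagrange.
H contains the identity, every element's inverse is in H, and H is closed under ·: it is a subgroup.
In fact H = ⟨17⟩.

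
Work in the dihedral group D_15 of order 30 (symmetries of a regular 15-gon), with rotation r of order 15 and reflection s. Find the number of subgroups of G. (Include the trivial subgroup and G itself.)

28

|G| = 30, so by Lagrange every subgroup order divides 30. Divisors: 1, 2, 3, 5, 6, 10, 15, 30.
Subgroups by order — order 1: 1; order 2: 15; order 3: 1; order 5: 1; order 6: 5; order 10: 3; order 15: 1; order 30: 1.
Total: 1 + 15 + 1 + 1 + 5 + 3 + 1 + 1 = 28.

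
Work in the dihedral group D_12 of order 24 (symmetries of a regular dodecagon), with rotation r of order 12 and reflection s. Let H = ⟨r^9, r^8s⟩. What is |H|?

8

|⟨r^9⟩| = 4 and |⟨r^8s⟩| = 2, so |H| is a multiple of lcm(4, 2) = 4 and divides |G| = 24.
Closing under the operation: H = {e, r^3, r^6, r^9, r^2s, r^5s, r^8s, r^11s}, so |H| = 8.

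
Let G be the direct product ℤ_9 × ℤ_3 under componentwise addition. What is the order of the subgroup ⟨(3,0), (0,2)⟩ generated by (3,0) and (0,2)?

9

|⟨(3,0)⟩| = 3 and |⟨(0,2)⟩| = 3, so |H| is a multiple of lcm(3, 3) = 3 and divides |G| = 27.
Closing under the operation: H = {(0,0), (0,1), (0,2), (3,0), (3,1), (3,2), (6,0), (6,1), (6,2)}, so |H| = 9.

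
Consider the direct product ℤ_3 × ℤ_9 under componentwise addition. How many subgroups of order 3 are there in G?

4

|G| = 27 and 3 | 27, so subgroups of order 3 are possible by Lagrange.
The subgroups of order 3 are: {(0,0), (0,3), (0,6)}; {(0,0), (1,0), (2,0)}; {(0,0), (1,3), (2,6)}; {(0,0), (1,6), (2,3)}.
So G has 4 subgroups of order 3.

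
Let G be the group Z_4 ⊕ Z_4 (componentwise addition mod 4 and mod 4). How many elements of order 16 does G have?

An element (a,b) has order lcm(ord(a), ord(b)); count pairs with lcm equal to 16.
Enumerating gives 0 such elements.

0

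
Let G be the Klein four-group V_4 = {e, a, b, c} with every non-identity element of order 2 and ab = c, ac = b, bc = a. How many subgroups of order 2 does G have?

|G| = 4 and 2 | 4, so subgroups of order 2 are possible by Lagrange.
The subgroups of order 2 are: {e, a}; {e, b}; {e, c}.
So G has 3 subgroups of order 2.

3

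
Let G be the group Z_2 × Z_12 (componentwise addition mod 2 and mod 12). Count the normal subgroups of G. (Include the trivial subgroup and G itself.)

G is abelian, so every subgroup is normal.
G has 16 subgroups in total, hence 16 normal subgroups.

16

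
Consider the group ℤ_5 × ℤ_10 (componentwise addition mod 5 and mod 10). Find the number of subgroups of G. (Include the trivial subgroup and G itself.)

|G| = 50, so by Lagrange every subgroup order divides 50. Divisors: 1, 2, 5, 10, 25, 50.
Subgroups by order — order 1: 1; order 2: 1; order 5: 6; order 10: 6; order 25: 1; order 50: 1.
Total: 1 + 1 + 6 + 6 + 1 + 1 = 16.

16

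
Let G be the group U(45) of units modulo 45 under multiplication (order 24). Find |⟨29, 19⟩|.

12

|⟨29⟩| = 6 and |⟨19⟩| = 2, so |H| is a multiple of lcm(6, 2) = 6 and divides |G| = 24.
Closing under the operation: H = {1, 4, 11, 14, 16, 19, 26, 29, 31, 34, 41, 44}, so |H| = 12.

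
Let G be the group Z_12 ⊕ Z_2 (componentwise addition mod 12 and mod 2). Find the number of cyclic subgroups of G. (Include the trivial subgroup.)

Each element a generates a cyclic subgroup ⟨a⟩; distinct elements may generate the same one (a cyclic group of order d has φ(d) generators).
Cyclic subgroups by order — order 1: 1; order 2: 3; order 3: 1; order 4: 2; order 6: 3; order 12: 2.
Total: 12.

12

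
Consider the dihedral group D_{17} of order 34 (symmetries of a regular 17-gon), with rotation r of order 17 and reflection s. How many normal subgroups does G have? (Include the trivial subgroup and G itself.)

3

G has 20 subgroups. Checking conjugation-invariance by order — order 1: 1/1 normal; order 2: 0/17 normal; order 17: 1/1 normal; order 34: 1/1 normal.
Total normal subgroups: 3.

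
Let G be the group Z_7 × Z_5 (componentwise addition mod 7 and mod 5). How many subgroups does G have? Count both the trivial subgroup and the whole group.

4

|G| = 35, so by Lagrange every subgroup order divides 35. Divisors: 1, 5, 7, 35.
Subgroups by order — order 1: 1; order 5: 1; order 7: 1; order 35: 1.
Total: 1 + 1 + 1 + 1 = 4.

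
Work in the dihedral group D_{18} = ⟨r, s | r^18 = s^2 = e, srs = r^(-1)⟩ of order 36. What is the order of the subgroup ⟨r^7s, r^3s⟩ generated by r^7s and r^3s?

|⟨r^7s⟩| = 2 and |⟨r^3s⟩| = 2, so |H| is a multiple of lcm(2, 2) = 2 and divides |G| = 36.
Closing under the operation: H = {e, r^2, r^4, r^6, r^8, r^10, r^12, r^14, r^16, rs, r^3s, r^5s, r^7s, r^9s, r^11s, r^13s, r^15s, r^17s}, so |H| = 18.

18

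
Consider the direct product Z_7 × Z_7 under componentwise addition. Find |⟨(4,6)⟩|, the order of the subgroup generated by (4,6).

7

The order of (4,6) in Z_7 × Z_7 is lcm(ord(4) in Z_7, ord(6) in Z_7).
ord(4) = 7 and ord(6) = 7, so |⟨(4,6)⟩| = lcm(7, 7) = 7.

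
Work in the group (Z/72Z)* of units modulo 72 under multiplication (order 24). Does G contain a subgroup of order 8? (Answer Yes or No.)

8 | 24. A subgroup of order 8 is {1, 17, 19, 35, 37, 53, 55, 71}.

Yes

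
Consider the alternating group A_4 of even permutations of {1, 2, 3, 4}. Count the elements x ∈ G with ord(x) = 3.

The elements of order 3 are: (2 3 4), (2 4 3), (1 2 3), (1 2 4), (1 3 2), (1 3 4), (1 4 2), (1 4 3).
That's 8.

8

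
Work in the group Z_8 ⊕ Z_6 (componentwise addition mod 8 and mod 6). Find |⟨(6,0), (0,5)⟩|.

|⟨(6,0)⟩| = 4 and |⟨(0,5)⟩| = 6, so |H| is a multiple of lcm(4, 6) = 12 and divides |G| = 48.
Closing under the operation: H = {(0,0), (0,1), (0,2), (0,3), (0,4), (0,5), (2,0), (2,1), (2,2), (2,3), (2,4), (2,5), (4,0), (4,1), (4,2), (4,3), (4,4), (4,5), (6,0), (6,1), (6,2), (6,3), (6,4), (6,5)}, so |H| = 24.

24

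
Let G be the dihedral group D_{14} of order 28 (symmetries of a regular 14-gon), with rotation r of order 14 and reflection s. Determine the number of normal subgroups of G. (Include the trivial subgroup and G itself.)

G has 28 subgroups. Checking conjugation-invariance by order — order 1: 1/1 normal; order 2: 1/15 normal; order 4: 0/7 normal; order 7: 1/1 normal; order 14: 3/3 normal; order 28: 1/1 normal.
Total normal subgroups: 7.

7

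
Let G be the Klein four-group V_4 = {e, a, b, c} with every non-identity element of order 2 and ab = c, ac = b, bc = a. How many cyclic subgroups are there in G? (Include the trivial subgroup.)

4

A cyclic subgroup of order d is generated by each of its φ(d) elements of order d, so the cyclic subgroups of order d number (#elements of order d)/φ(d).
Cyclic subgroups by order — order 1: 1; order 2: 3.
Total: 4.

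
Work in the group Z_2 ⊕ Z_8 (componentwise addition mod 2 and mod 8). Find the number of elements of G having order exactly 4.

4

An element (a,b) has order lcm(ord(a), ord(b)); count pairs with lcm equal to 4.
Enumerating gives 4 such elements.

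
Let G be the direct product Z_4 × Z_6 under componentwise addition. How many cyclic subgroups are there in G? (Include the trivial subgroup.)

12

A cyclic subgroup of order d is generated by each of its φ(d) elements of order d, so the cyclic subgroups of order d number (#elements of order d)/φ(d).
Cyclic subgroups by order — order 1: 1; order 2: 3; order 3: 1; order 4: 2; order 6: 3; order 12: 2.
Total: 12.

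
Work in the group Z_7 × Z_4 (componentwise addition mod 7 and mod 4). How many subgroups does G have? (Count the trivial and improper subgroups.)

|G| = 28, so by Lagrange every subgroup order divides 28. Divisors: 1, 2, 4, 7, 14, 28.
Subgroups by order — order 1: 1; order 2: 1; order 4: 1; order 7: 1; order 14: 1; order 28: 1.
Total: 1 + 1 + 1 + 1 + 1 + 1 = 6.

6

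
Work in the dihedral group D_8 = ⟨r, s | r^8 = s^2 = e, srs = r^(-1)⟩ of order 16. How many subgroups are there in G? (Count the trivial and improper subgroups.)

|G| = 16, so by Lagrange every subgroup order divides 16. Divisors: 1, 2, 4, 8, 16.
Subgroups by order — order 1: 1; order 2: 9; order 4: 5; order 8: 3; order 16: 1.
Total: 1 + 9 + 5 + 3 + 1 = 19.

19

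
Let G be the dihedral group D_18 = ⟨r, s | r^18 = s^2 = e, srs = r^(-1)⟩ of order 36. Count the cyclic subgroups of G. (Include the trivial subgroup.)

24

A cyclic subgroup of order d is generated by each of its φ(d) elements of order d, so the cyclic subgroups of order d number (#elements of order d)/φ(d).
Cyclic subgroups by order — order 1: 1; order 2: 19; order 3: 1; order 6: 1; order 9: 1; order 18: 1.
Total: 24.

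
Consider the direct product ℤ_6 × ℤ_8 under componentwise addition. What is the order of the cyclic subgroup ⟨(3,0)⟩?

2

The order of (3,0) in Z_6 × Z_8 is lcm(ord(3) in Z_6, ord(0) in Z_8).
ord(3) = 2 and ord(0) = 1, so |⟨(3,0)⟩| = lcm(2, 1) = 2.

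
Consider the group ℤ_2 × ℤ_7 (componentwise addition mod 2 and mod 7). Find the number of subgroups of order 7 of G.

|G| = 14 and 7 | 14, so subgroups of order 7 are possible by Lagrange.
The subgroups of order 7 are: {(0,0), (0,1), (0,2), (0,3), (0,4), (0,5), (0,6)}.
So G has 1 subgroup of order 7.

1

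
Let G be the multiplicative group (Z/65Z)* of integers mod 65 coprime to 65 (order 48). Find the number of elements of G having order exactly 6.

6

The elements of order 6 are: 4, 9, 29, 36, 49, 56.
That's 6.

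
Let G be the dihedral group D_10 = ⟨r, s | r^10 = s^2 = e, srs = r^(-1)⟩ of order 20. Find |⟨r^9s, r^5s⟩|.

|⟨r^9s⟩| = 2 and |⟨r^5s⟩| = 2, so |H| is a multiple of lcm(2, 2) = 2 and divides |G| = 20.
Closing under the operation: H = {e, r^2, r^4, r^6, r^8, rs, r^3s, r^5s, r^7s, r^9s}, so |H| = 10.

10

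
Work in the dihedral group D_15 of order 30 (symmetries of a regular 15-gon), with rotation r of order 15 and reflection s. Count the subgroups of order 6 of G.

|G| = 30 and 6 | 30, so subgroups of order 6 are possible by Lagrange.
The subgroups of order 6 are: {e, r^5, r^10, s, r^5s, r^10s}; {e, r^5, r^10, rs, r^6s, r^11s}; {e, r^5, r^10, r^2s, r^7s, r^12s}; {e, r^5, r^10, r^3s, r^8s, r^13s}; … (5 in all).
So G has 5 subgroups of order 6.

5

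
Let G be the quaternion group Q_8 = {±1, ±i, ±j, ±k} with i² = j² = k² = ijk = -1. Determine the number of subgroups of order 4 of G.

|G| = 8 and 4 | 8, so subgroups of order 4 are possible by Lagrange.
The subgroups of order 4 are: {1, -1, i, -i}; {1, -1, j, -j}; {1, -1, k, -k}.
So G has 3 subgroups of order 4.

3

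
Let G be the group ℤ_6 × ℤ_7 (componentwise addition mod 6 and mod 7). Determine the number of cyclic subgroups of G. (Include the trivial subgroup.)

Each element a generates a cyclic subgroup ⟨a⟩; distinct elements may generate the same one (a cyclic group of order d has φ(d) generators).
Cyclic subgroups by order — order 1: 1; order 2: 1; order 3: 1; order 6: 1; order 7: 1; order 14: 1; order 21: 1; order 42: 1.
Total: 8.

8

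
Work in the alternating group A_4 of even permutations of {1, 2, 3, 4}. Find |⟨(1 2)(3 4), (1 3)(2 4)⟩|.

4

|⟨(1 2)(3 4)⟩| = 2 and |⟨(1 3)(2 4)⟩| = 2, so |H| is a multiple of lcm(2, 2) = 2 and divides |G| = 12.
Closing under the operation: H = {e, (1 2)(3 4), (1 3)(2 4), (1 4)(2 3)}, so |H| = 4.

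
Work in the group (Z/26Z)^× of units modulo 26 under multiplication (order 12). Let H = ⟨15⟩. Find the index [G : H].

1

|⟨15⟩| = 12 and |G| = 12.
By Lagrange, [G : H] = |G|/|H| = 12/12 = 1.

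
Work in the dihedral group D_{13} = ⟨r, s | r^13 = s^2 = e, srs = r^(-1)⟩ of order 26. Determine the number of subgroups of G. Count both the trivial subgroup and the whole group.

|G| = 26, so by Lagrange every subgroup order divides 26. Divisors: 1, 2, 13, 26.
Subgroups by order — order 1: 1; order 2: 13; order 13: 1; order 26: 1.
Total: 1 + 13 + 1 + 1 = 16.

16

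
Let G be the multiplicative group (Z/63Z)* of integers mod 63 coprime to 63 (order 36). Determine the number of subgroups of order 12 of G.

4

|G| = 36 and 12 | 36, so subgroups of order 12 are possible by Lagrange.
The subgroups of order 12 are: {1, 8, 10, 17, 19, 26, 37, 44, 46, 53, 55, 62}; {1, 5, 8, 11, 23, 25, 38, 40, 52, 55, 58, 62}; {1, 8, 13, 20, 22, 29, 34, 41, 43, 50, 55, 62}; {1, 2, 4, 8, 16, 31, 32, 47, 55, 59, 61, 62}.
So G has 4 subgroups of order 12.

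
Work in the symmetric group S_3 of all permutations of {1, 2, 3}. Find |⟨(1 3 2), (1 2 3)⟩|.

3

|⟨(1 3 2)⟩| = 3 and |⟨(1 2 3)⟩| = 3, so |H| is a multiple of lcm(3, 3) = 3 and divides |G| = 6.
Closing under the operation: H = {e, (1 2 3), (1 3 2)}, so |H| = 3.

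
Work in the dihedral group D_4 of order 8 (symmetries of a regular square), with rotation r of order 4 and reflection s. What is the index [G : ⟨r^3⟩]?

|⟨r^3⟩| = 4 and |G| = 8.
By Lagrange, [G : H] = |G|/|H| = 8/4 = 2.

2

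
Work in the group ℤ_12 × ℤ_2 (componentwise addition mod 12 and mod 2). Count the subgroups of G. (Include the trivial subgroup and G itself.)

16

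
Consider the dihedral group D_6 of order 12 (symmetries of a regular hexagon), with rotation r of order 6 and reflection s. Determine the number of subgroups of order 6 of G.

3

|G| = 12 and 6 | 12, so subgroups of order 6 are possible by Lagrange.
The subgroups of order 6 are: {e, r, r^2, r^3, r^4, r^5}; {e, r^2, r^4, s, r^2s, r^4s}; {e, r^2, r^4, rs, r^3s, r^5s}.
So G has 3 subgroups of order 6.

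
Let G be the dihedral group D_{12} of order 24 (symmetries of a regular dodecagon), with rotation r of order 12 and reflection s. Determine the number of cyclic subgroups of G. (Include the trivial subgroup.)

Each element a generates a cyclic subgroup ⟨a⟩; distinct elements may generate the same one (a cyclic group of order d has φ(d) generators).
Cyclic subgroups by order — order 1: 1; order 2: 13; order 3: 1; order 4: 1; order 6: 1; order 12: 1.
Total: 18.

18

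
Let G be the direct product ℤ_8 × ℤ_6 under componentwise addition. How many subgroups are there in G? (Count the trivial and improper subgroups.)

22

|G| = 48, so by Lagrange every subgroup order divides 48. Divisors: 1, 2, 3, 4, 6, 8, 12, 16, 24, 48.
Subgroups by order — order 1: 1; order 2: 3; order 3: 1; order 4: 3; order 6: 3; order 8: 3; order 12: 3; order 16: 1; order 24: 3; order 48: 1.
Total: 1 + 3 + 1 + 3 + 3 + 3 + 3 + 1 + 3 + 1 = 22.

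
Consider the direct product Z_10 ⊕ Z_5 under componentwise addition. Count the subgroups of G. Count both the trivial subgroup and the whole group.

16

|G| = 50, so by Lagrange every subgroup order divides 50. Divisors: 1, 2, 5, 10, 25, 50.
Subgroups by order — order 1: 1; order 2: 1; order 5: 6; order 10: 6; order 25: 1; order 50: 1.
Total: 1 + 1 + 6 + 6 + 1 + 1 = 16.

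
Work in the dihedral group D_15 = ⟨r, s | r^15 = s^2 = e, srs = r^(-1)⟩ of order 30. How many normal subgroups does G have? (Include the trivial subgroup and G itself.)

5

G has 28 subgroups. Checking conjugation-invariance by order — order 1: 1/1 normal; order 2: 0/15 normal; order 3: 1/1 normal; order 5: 1/1 normal; order 6: 0/5 normal; order 10: 0/3 normal; order 15: 1/1 normal; order 30: 1/1 normal.
Total normal subgroups: 5.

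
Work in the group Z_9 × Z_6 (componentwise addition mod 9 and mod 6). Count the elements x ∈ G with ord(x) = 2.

An element (a,b) has order lcm(ord(a), ord(b)); count pairs with lcm equal to 2.
Enumerating gives 1 such elements.

1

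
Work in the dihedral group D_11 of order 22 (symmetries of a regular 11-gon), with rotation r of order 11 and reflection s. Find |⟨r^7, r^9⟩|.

11

|⟨r^7⟩| = 11 and |⟨r^9⟩| = 11, so |H| is a multiple of lcm(11, 11) = 11 and divides |G| = 22.
Closing under the operation: H = {e, r, r^2, r^3, r^4, r^5, r^6, r^7, r^8, r^9, r^10}, so |H| = 11.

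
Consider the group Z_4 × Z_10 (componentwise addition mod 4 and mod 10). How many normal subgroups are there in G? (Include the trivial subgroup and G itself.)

16

G is abelian, so every subgroup is normal.
G has 16 subgroups in total, hence 16 normal subgroups.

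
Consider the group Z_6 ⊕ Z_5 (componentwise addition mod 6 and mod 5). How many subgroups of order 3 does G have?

1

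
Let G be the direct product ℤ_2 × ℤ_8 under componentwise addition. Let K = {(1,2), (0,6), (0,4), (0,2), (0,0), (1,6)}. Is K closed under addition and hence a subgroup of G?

|K| = 6 does not divide |G| = 16, so by Lagrange K is not a subgroup.

No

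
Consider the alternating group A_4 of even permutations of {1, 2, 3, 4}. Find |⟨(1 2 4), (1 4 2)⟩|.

3

|⟨(1 2 4)⟩| = 3 and |⟨(1 4 2)⟩| = 3, so |H| is a multiple of lcm(3, 3) = 3 and divides |G| = 12.
Closing under the operation: H = {e, (1 2 4), (1 4 2)}, so |H| = 3.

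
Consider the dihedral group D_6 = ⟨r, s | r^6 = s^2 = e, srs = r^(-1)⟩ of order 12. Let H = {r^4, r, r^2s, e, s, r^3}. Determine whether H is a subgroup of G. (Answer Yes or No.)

r^4 ∈ H but its inverse r^2 ∉ H, so H is not a subgroup.

No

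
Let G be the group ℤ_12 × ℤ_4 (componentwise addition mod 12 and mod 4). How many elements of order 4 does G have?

An element (a,b) has order lcm(ord(a), ord(b)); count pairs with lcm equal to 4.
Enumerating gives 12 such elements.

12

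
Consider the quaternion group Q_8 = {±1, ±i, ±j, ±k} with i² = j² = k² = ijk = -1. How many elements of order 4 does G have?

The elements of order 4 are: i, -i, j, -j, k, -k.
That's 6.

6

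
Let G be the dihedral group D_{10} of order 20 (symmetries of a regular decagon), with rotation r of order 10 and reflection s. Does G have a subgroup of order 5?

Yes

5 | 20. A subgroup of order 5 is {e, r^2, r^4, r^6, r^8}.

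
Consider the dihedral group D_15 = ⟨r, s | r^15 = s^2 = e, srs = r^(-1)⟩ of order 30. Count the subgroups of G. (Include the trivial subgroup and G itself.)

28

|G| = 30, so by Lagrange every subgroup order divides 30. Divisors: 1, 2, 3, 5, 6, 10, 15, 30.
Subgroups by order — order 1: 1; order 2: 15; order 3: 1; order 5: 1; order 6: 5; order 10: 3; order 15: 1; order 30: 1.
Total: 1 + 15 + 1 + 1 + 5 + 3 + 1 + 1 = 28.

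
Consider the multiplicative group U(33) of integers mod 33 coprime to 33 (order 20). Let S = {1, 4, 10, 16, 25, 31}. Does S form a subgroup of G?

No

|S| = 6 does not divide |G| = 20, so by Lagrange S is not a subgroup.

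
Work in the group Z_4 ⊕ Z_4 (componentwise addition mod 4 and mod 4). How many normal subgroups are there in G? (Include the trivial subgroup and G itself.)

G is abelian, so every subgroup is normal.
G has 15 subgroups in total, hence 15 normal subgroups.

15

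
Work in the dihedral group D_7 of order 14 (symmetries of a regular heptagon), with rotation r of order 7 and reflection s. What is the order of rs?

Computing powers of rs: the smallest k with (rs)^k = e is k = 2.

2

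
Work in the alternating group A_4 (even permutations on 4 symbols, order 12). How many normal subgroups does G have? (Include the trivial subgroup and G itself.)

G has 10 subgroups. Checking conjugation-invariance by order — order 1: 1/1 normal; order 2: 0/3 normal; order 3: 0/4 normal; order 4: 1/1 normal; order 12: 1/1 normal.
Total normal subgroups: 3.

3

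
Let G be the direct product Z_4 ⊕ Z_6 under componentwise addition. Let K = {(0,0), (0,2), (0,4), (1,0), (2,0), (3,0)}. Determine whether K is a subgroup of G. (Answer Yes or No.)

Closure fails: (0,2) + (1,0) = (1,2) ∉ K. So K is not a subgroup.

No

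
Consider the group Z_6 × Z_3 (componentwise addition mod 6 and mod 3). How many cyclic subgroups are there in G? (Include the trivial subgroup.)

10

Group the elements of G by the cyclic subgroup they generate; each cyclic subgroup of order d accounts for φ(d) elements.
Cyclic subgroups by order — order 1: 1; order 2: 1; order 3: 4; order 6: 4.
Total: 10.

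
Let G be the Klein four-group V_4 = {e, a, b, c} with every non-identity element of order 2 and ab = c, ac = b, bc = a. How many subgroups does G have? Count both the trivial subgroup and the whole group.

5

|G| = 4, so by Lagrange every subgroup order divides 4. Divisors: 1, 2, 4.
Subgroups by order — order 1: 1; order 2: 3; order 4: 1.
Total: 1 + 3 + 1 = 5.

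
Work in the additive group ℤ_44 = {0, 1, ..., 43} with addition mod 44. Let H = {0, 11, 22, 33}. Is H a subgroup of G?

|H| = 4 divides |G| = 44, consistent with Lagrange.
H contains the identity, every element's inverse is in H, and H is closed under +: it is a subgroup.
In fact H = ⟨33⟩.

Yes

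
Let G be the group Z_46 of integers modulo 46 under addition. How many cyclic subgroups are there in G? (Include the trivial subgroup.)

4

Each element a generates a cyclic subgroup ⟨a⟩; distinct elements may generate the same one (a cyclic group of order d has φ(d) generators).
Cyclic subgroups by order — order 1: 1; order 2: 1; order 23: 1; order 46: 1.
Total: 4.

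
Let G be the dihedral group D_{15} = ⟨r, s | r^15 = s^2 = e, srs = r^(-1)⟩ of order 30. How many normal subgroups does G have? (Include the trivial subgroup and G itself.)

5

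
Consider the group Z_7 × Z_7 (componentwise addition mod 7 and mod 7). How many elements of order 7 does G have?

48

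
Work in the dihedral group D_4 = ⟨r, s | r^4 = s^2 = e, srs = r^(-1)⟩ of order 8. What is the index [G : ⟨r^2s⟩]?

|⟨r^2s⟩| = 2 and |G| = 8.
By Lagrange, [G : H] = |G|/|H| = 8/2 = 4.

4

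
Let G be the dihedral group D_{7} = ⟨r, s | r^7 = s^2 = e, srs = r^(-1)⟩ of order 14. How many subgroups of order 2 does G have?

|G| = 14 and 2 | 14, so subgroups of order 2 are possible by Lagrange.
The subgroups of order 2 are: {e, r^2s}; {e, r^3s}; {e, r^4s}; {e, r^5s}; … (7 in all).
So G has 7 subgroups of order 2.

7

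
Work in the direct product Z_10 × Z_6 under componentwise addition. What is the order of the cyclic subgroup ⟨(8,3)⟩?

10

The order of (8,3) in Z_10 × Z_6 is lcm(ord(8) in Z_10, ord(3) in Z_6).
ord(8) = 5 and ord(3) = 2, so |⟨(8,3)⟩| = lcm(5, 2) = 10.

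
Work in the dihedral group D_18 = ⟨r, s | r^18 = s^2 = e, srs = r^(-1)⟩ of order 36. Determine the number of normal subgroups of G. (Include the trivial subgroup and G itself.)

G has 45 subgroups. Checking conjugation-invariance by order — order 1: 1/1 normal; order 2: 1/19 normal; order 3: 1/1 normal; order 4: 0/9 normal; order 6: 1/7 normal; order 9: 1/1 normal; order 12: 0/3 normal; order 18: 3/3 normal; order 36: 1/1 normal.
Total normal subgroups: 9.

9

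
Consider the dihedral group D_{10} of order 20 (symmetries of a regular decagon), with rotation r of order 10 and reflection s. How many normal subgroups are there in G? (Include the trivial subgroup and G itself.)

G has 22 subgroups. Checking conjugation-invariance by order — order 1: 1/1 normal; order 2: 1/11 normal; order 4: 0/5 normal; order 5: 1/1 normal; order 10: 3/3 normal; order 20: 1/1 normal.
Total normal subgroups: 7.

7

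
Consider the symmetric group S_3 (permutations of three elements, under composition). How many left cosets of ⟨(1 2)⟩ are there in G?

3

|⟨(1 2)⟩| = 2 and |G| = 6.
By Lagrange, [G : H] = |G|/|H| = 6/2 = 3.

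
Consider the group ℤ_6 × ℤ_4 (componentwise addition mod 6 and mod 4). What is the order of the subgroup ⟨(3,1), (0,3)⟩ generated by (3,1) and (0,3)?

|⟨(3,1)⟩| = 4 and |⟨(0,3)⟩| = 4, so |H| is a multiple of lcm(4, 4) = 4 and divides |G| = 24.
Closing under the operation: H = {(0,0), (0,1), (0,2), (0,3), (3,0), (3,1), (3,2), (3,3)}, so |H| = 8.

8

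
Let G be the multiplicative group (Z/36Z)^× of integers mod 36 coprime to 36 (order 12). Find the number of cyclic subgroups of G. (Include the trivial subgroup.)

Each element a generates a cyclic subgroup ⟨a⟩; distinct elements may generate the same one (a cyclic group of order d has φ(d) generators).
Cyclic subgroups by order — order 1: 1; order 2: 3; order 3: 1; order 6: 3.
Total: 8.

8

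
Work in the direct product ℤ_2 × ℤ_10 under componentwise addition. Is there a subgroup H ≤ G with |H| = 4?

Yes

4 | 20. A subgroup of order 4 is {(0,0), (0,5), (1,0), (1,5)}.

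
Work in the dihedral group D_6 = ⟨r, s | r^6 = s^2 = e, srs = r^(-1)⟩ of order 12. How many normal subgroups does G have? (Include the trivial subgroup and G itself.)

G has 16 subgroups. Checking conjugation-invariance by order — order 1: 1/1 normal; order 2: 1/7 normal; order 3: 1/1 normal; order 4: 0/3 normal; order 6: 3/3 normal; order 12: 1/1 normal.
Total normal subgroups: 7.

7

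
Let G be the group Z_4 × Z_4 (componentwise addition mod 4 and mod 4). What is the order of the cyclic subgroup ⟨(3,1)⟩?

4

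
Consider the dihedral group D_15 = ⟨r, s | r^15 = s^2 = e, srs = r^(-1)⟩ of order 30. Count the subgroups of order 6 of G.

5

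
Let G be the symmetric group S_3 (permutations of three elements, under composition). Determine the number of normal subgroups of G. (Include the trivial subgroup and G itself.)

3

G has 6 subgroups. Checking conjugation-invariance by order — order 1: 1/1 normal; order 2: 0/3 normal; order 3: 1/1 normal; order 6: 1/1 normal.
Total normal subgroups: 3.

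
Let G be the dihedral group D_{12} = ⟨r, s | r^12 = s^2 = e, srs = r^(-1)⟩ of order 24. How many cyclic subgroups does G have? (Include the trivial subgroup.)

18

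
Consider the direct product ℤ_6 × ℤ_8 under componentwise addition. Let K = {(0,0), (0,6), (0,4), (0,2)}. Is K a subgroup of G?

|K| = 4 divides |G| = 48, consistent with Lagrange.
K contains the identity, every element's inverse is in K, and K is closed under +: it is a subgroup.
In fact K = ⟨(0,2)⟩.

Yes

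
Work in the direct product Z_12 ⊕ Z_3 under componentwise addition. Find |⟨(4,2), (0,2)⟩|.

9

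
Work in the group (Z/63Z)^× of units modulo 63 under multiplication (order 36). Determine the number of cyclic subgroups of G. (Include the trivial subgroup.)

20

A cyclic subgroup of order d is generated by each of its φ(d) elements of order d, so the cyclic subgroups of order d number (#elements of order d)/φ(d).
Cyclic subgroups by order — order 1: 1; order 2: 3; order 3: 4; order 6: 12.
Total: 20.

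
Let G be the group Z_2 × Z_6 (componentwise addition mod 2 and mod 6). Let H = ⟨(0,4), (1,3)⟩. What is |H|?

6

|⟨(0,4)⟩| = 3 and |⟨(1,3)⟩| = 2, so |H| is a multiple of lcm(3, 2) = 6 and divides |G| = 12.
Closing under the operation: H = {(0,0), (0,2), (0,4), (1,1), (1,3), (1,5)}, so |H| = 6.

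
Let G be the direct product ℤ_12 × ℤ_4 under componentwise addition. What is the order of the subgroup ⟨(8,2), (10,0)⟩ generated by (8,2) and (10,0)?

|⟨(8,2)⟩| = 6 and |⟨(10,0)⟩| = 6, so |H| is a multiple of lcm(6, 6) = 6 and divides |G| = 48.
Closing under the operation: H = {(0,0), (0,2), (2,0), (2,2), (4,0), (4,2), (6,0), (6,2), (8,0), (8,2), (10,0), (10,2)}, so |H| = 12.

12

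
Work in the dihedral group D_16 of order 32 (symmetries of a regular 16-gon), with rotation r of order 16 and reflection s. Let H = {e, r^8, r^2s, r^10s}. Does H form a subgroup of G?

|H| = 4 divides |G| = 32, consistent with Lagrange.
H contains the identity, every element's inverse is in H, and H is closed under ·: it is a subgroup.

Yes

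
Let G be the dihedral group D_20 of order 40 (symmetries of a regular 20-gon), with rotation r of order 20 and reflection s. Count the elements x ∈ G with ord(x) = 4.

2

The elements of order 4 are: r^5, r^15.
That's 2.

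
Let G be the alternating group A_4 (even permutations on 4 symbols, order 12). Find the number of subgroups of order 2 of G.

3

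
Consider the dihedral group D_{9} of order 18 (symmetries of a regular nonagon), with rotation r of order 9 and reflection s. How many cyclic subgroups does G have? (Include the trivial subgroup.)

A cyclic subgroup of order d is generated by each of its φ(d) elements of order d, so the cyclic subgroups of order d number (#elements of order d)/φ(d).
Cyclic subgroups by order — order 1: 1; order 2: 9; order 3: 1; order 9: 1.
Total: 12.

12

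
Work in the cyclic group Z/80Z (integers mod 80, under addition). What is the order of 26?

In Z/80Z, the order of an element a is n/gcd(a, n).
gcd(26, 80) = 2, so |⟨26⟩| = 80/2 = 40.

40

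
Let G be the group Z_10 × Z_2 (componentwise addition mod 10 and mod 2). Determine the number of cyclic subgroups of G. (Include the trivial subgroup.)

8

A cyclic subgroup of order d is generated by each of its φ(d) elements of order d, so the cyclic subgroups of order d number (#elements of order d)/φ(d).
Cyclic subgroups by order — order 1: 1; order 2: 3; order 5: 1; order 10: 3.
Total: 8.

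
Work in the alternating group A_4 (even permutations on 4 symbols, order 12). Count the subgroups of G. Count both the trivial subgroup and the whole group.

10

|G| = 12, so by Lagrange every subgroup order divides 12. Divisors: 1, 2, 3, 4, 6, 12.
Subgroups by order — order 1: 1; order 2: 3; order 3: 4; order 4: 1; order 6: 0; order 12: 1.
Total: 1 + 3 + 4 + 1 + 0 + 1 = 10.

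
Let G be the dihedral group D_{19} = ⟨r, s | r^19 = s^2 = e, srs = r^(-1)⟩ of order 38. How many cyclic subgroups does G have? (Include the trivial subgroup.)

Group the elements of G by the cyclic subgroup they generate; each cyclic subgroup of order d accounts for φ(d) elements.
Cyclic subgroups by order — order 1: 1; order 2: 19; order 19: 1.
Total: 21.

21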